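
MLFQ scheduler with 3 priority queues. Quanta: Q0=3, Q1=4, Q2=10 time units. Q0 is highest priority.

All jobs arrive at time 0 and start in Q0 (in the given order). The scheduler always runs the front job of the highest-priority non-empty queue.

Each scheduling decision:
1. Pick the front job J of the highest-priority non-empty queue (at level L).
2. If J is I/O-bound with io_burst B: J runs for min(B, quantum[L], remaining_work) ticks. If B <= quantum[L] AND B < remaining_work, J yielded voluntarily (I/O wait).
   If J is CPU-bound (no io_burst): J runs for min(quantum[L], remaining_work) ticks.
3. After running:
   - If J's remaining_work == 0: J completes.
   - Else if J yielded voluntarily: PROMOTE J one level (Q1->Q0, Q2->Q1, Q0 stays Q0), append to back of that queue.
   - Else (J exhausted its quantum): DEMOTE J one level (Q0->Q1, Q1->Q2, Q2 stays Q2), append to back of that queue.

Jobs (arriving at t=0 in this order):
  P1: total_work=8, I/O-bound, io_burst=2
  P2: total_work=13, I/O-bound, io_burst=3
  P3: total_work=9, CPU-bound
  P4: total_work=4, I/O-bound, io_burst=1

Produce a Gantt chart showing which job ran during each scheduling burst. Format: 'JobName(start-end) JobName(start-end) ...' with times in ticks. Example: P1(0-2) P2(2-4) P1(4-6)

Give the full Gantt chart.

t=0-2: P1@Q0 runs 2, rem=6, I/O yield, promote→Q0. Q0=[P2,P3,P4,P1] Q1=[] Q2=[]
t=2-5: P2@Q0 runs 3, rem=10, I/O yield, promote→Q0. Q0=[P3,P4,P1,P2] Q1=[] Q2=[]
t=5-8: P3@Q0 runs 3, rem=6, quantum used, demote→Q1. Q0=[P4,P1,P2] Q1=[P3] Q2=[]
t=8-9: P4@Q0 runs 1, rem=3, I/O yield, promote→Q0. Q0=[P1,P2,P4] Q1=[P3] Q2=[]
t=9-11: P1@Q0 runs 2, rem=4, I/O yield, promote→Q0. Q0=[P2,P4,P1] Q1=[P3] Q2=[]
t=11-14: P2@Q0 runs 3, rem=7, I/O yield, promote→Q0. Q0=[P4,P1,P2] Q1=[P3] Q2=[]
t=14-15: P4@Q0 runs 1, rem=2, I/O yield, promote→Q0. Q0=[P1,P2,P4] Q1=[P3] Q2=[]
t=15-17: P1@Q0 runs 2, rem=2, I/O yield, promote→Q0. Q0=[P2,P4,P1] Q1=[P3] Q2=[]
t=17-20: P2@Q0 runs 3, rem=4, I/O yield, promote→Q0. Q0=[P4,P1,P2] Q1=[P3] Q2=[]
t=20-21: P4@Q0 runs 1, rem=1, I/O yield, promote→Q0. Q0=[P1,P2,P4] Q1=[P3] Q2=[]
t=21-23: P1@Q0 runs 2, rem=0, completes. Q0=[P2,P4] Q1=[P3] Q2=[]
t=23-26: P2@Q0 runs 3, rem=1, I/O yield, promote→Q0. Q0=[P4,P2] Q1=[P3] Q2=[]
t=26-27: P4@Q0 runs 1, rem=0, completes. Q0=[P2] Q1=[P3] Q2=[]
t=27-28: P2@Q0 runs 1, rem=0, completes. Q0=[] Q1=[P3] Q2=[]
t=28-32: P3@Q1 runs 4, rem=2, quantum used, demote→Q2. Q0=[] Q1=[] Q2=[P3]
t=32-34: P3@Q2 runs 2, rem=0, completes. Q0=[] Q1=[] Q2=[]

Answer: P1(0-2) P2(2-5) P3(5-8) P4(8-9) P1(9-11) P2(11-14) P4(14-15) P1(15-17) P2(17-20) P4(20-21) P1(21-23) P2(23-26) P4(26-27) P2(27-28) P3(28-32) P3(32-34)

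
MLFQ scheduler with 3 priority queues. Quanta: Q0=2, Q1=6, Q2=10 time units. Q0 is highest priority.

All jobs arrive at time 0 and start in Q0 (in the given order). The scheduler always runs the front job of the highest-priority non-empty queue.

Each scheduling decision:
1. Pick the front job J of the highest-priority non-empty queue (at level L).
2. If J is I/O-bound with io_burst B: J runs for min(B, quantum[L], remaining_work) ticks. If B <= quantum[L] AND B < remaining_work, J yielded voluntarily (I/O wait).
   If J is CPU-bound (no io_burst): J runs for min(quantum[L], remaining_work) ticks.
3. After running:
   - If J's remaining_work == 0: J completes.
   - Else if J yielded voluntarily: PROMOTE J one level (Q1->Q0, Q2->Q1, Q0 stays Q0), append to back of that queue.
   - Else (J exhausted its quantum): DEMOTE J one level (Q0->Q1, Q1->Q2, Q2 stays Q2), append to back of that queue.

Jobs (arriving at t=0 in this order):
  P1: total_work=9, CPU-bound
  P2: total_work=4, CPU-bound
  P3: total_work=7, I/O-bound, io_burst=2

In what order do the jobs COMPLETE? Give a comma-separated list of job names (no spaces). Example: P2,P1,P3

t=0-2: P1@Q0 runs 2, rem=7, quantum used, demote→Q1. Q0=[P2,P3] Q1=[P1] Q2=[]
t=2-4: P2@Q0 runs 2, rem=2, quantum used, demote→Q1. Q0=[P3] Q1=[P1,P2] Q2=[]
t=4-6: P3@Q0 runs 2, rem=5, I/O yield, promote→Q0. Q0=[P3] Q1=[P1,P2] Q2=[]
t=6-8: P3@Q0 runs 2, rem=3, I/O yield, promote→Q0. Q0=[P3] Q1=[P1,P2] Q2=[]
t=8-10: P3@Q0 runs 2, rem=1, I/O yield, promote→Q0. Q0=[P3] Q1=[P1,P2] Q2=[]
t=10-11: P3@Q0 runs 1, rem=0, completes. Q0=[] Q1=[P1,P2] Q2=[]
t=11-17: P1@Q1 runs 6, rem=1, quantum used, demote→Q2. Q0=[] Q1=[P2] Q2=[P1]
t=17-19: P2@Q1 runs 2, rem=0, completes. Q0=[] Q1=[] Q2=[P1]
t=19-20: P1@Q2 runs 1, rem=0, completes. Q0=[] Q1=[] Q2=[]

Answer: P3,P2,P1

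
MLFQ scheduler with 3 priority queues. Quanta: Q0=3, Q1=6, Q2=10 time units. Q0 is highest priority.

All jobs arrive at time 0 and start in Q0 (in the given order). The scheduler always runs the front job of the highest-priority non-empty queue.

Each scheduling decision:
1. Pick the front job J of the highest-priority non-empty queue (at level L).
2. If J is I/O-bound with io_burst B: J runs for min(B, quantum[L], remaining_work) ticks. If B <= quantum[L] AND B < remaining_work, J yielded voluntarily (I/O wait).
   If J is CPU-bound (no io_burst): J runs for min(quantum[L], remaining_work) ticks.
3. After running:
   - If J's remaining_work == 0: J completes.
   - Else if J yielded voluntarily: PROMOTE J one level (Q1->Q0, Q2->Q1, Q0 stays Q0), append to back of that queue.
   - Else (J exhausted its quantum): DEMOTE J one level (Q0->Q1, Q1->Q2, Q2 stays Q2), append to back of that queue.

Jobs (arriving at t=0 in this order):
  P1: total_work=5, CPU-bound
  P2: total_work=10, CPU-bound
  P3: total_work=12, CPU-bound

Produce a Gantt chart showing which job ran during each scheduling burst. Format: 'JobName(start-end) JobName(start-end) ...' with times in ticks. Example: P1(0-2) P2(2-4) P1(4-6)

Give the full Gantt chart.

t=0-3: P1@Q0 runs 3, rem=2, quantum used, demote→Q1. Q0=[P2,P3] Q1=[P1] Q2=[]
t=3-6: P2@Q0 runs 3, rem=7, quantum used, demote→Q1. Q0=[P3] Q1=[P1,P2] Q2=[]
t=6-9: P3@Q0 runs 3, rem=9, quantum used, demote→Q1. Q0=[] Q1=[P1,P2,P3] Q2=[]
t=9-11: P1@Q1 runs 2, rem=0, completes. Q0=[] Q1=[P2,P3] Q2=[]
t=11-17: P2@Q1 runs 6, rem=1, quantum used, demote→Q2. Q0=[] Q1=[P3] Q2=[P2]
t=17-23: P3@Q1 runs 6, rem=3, quantum used, demote→Q2. Q0=[] Q1=[] Q2=[P2,P3]
t=23-24: P2@Q2 runs 1, rem=0, completes. Q0=[] Q1=[] Q2=[P3]
t=24-27: P3@Q2 runs 3, rem=0, completes. Q0=[] Q1=[] Q2=[]

Answer: P1(0-3) P2(3-6) P3(6-9) P1(9-11) P2(11-17) P3(17-23) P2(23-24) P3(24-27)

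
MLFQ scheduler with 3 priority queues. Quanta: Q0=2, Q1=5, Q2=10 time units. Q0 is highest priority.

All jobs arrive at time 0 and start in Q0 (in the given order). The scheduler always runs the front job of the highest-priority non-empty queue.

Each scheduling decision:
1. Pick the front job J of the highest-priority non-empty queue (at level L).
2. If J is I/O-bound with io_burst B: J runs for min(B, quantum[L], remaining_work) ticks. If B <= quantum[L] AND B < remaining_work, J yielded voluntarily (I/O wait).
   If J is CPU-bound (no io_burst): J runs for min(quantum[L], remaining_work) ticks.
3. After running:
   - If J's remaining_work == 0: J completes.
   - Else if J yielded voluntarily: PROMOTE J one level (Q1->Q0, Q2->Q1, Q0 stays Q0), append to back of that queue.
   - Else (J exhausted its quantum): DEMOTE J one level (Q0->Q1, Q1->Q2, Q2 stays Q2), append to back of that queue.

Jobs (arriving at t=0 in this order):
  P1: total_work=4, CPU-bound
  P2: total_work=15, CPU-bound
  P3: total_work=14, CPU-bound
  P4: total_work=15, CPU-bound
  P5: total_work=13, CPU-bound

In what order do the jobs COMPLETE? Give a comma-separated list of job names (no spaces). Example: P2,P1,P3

t=0-2: P1@Q0 runs 2, rem=2, quantum used, demote→Q1. Q0=[P2,P3,P4,P5] Q1=[P1] Q2=[]
t=2-4: P2@Q0 runs 2, rem=13, quantum used, demote→Q1. Q0=[P3,P4,P5] Q1=[P1,P2] Q2=[]
t=4-6: P3@Q0 runs 2, rem=12, quantum used, demote→Q1. Q0=[P4,P5] Q1=[P1,P2,P3] Q2=[]
t=6-8: P4@Q0 runs 2, rem=13, quantum used, demote→Q1. Q0=[P5] Q1=[P1,P2,P3,P4] Q2=[]
t=8-10: P5@Q0 runs 2, rem=11, quantum used, demote→Q1. Q0=[] Q1=[P1,P2,P3,P4,P5] Q2=[]
t=10-12: P1@Q1 runs 2, rem=0, completes. Q0=[] Q1=[P2,P3,P4,P5] Q2=[]
t=12-17: P2@Q1 runs 5, rem=8, quantum used, demote→Q2. Q0=[] Q1=[P3,P4,P5] Q2=[P2]
t=17-22: P3@Q1 runs 5, rem=7, quantum used, demote→Q2. Q0=[] Q1=[P4,P5] Q2=[P2,P3]
t=22-27: P4@Q1 runs 5, rem=8, quantum used, demote→Q2. Q0=[] Q1=[P5] Q2=[P2,P3,P4]
t=27-32: P5@Q1 runs 5, rem=6, quantum used, demote→Q2. Q0=[] Q1=[] Q2=[P2,P3,P4,P5]
t=32-40: P2@Q2 runs 8, rem=0, completes. Q0=[] Q1=[] Q2=[P3,P4,P5]
t=40-47: P3@Q2 runs 7, rem=0, completes. Q0=[] Q1=[] Q2=[P4,P5]
t=47-55: P4@Q2 runs 8, rem=0, completes. Q0=[] Q1=[] Q2=[P5]
t=55-61: P5@Q2 runs 6, rem=0, completes. Q0=[] Q1=[] Q2=[]

Answer: P1,P2,P3,P4,P5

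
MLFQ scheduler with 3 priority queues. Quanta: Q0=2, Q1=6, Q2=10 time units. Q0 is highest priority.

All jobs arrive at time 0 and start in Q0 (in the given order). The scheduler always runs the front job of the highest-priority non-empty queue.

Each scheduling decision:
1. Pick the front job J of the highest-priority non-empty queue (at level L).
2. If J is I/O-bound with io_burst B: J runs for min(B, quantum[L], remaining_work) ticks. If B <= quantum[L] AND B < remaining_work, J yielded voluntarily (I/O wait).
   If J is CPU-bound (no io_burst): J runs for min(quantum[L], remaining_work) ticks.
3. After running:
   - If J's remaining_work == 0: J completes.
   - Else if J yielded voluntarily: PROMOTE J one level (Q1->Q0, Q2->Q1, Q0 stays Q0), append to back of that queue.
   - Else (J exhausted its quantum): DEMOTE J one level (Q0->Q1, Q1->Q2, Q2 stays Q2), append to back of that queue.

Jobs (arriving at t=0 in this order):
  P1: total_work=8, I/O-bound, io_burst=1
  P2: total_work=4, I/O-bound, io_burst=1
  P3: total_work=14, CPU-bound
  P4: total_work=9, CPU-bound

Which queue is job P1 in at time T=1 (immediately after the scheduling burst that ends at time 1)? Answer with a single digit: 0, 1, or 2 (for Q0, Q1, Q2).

t=0-1: P1@Q0 runs 1, rem=7, I/O yield, promote→Q0. Q0=[P2,P3,P4,P1] Q1=[] Q2=[]
t=1-2: P2@Q0 runs 1, rem=3, I/O yield, promote→Q0. Q0=[P3,P4,P1,P2] Q1=[] Q2=[]
t=2-4: P3@Q0 runs 2, rem=12, quantum used, demote→Q1. Q0=[P4,P1,P2] Q1=[P3] Q2=[]
t=4-6: P4@Q0 runs 2, rem=7, quantum used, demote→Q1. Q0=[P1,P2] Q1=[P3,P4] Q2=[]
t=6-7: P1@Q0 runs 1, rem=6, I/O yield, promote→Q0. Q0=[P2,P1] Q1=[P3,P4] Q2=[]
t=7-8: P2@Q0 runs 1, rem=2, I/O yield, promote→Q0. Q0=[P1,P2] Q1=[P3,P4] Q2=[]
t=8-9: P1@Q0 runs 1, rem=5, I/O yield, promote→Q0. Q0=[P2,P1] Q1=[P3,P4] Q2=[]
t=9-10: P2@Q0 runs 1, rem=1, I/O yield, promote→Q0. Q0=[P1,P2] Q1=[P3,P4] Q2=[]
t=10-11: P1@Q0 runs 1, rem=4, I/O yield, promote→Q0. Q0=[P2,P1] Q1=[P3,P4] Q2=[]
t=11-12: P2@Q0 runs 1, rem=0, completes. Q0=[P1] Q1=[P3,P4] Q2=[]
t=12-13: P1@Q0 runs 1, rem=3, I/O yield, promote→Q0. Q0=[P1] Q1=[P3,P4] Q2=[]
t=13-14: P1@Q0 runs 1, rem=2, I/O yield, promote→Q0. Q0=[P1] Q1=[P3,P4] Q2=[]
t=14-15: P1@Q0 runs 1, rem=1, I/O yield, promote→Q0. Q0=[P1] Q1=[P3,P4] Q2=[]
t=15-16: P1@Q0 runs 1, rem=0, completes. Q0=[] Q1=[P3,P4] Q2=[]
t=16-22: P3@Q1 runs 6, rem=6, quantum used, demote→Q2. Q0=[] Q1=[P4] Q2=[P3]
t=22-28: P4@Q1 runs 6, rem=1, quantum used, demote→Q2. Q0=[] Q1=[] Q2=[P3,P4]
t=28-34: P3@Q2 runs 6, rem=0, completes. Q0=[] Q1=[] Q2=[P4]
t=34-35: P4@Q2 runs 1, rem=0, completes. Q0=[] Q1=[] Q2=[]

Answer: 0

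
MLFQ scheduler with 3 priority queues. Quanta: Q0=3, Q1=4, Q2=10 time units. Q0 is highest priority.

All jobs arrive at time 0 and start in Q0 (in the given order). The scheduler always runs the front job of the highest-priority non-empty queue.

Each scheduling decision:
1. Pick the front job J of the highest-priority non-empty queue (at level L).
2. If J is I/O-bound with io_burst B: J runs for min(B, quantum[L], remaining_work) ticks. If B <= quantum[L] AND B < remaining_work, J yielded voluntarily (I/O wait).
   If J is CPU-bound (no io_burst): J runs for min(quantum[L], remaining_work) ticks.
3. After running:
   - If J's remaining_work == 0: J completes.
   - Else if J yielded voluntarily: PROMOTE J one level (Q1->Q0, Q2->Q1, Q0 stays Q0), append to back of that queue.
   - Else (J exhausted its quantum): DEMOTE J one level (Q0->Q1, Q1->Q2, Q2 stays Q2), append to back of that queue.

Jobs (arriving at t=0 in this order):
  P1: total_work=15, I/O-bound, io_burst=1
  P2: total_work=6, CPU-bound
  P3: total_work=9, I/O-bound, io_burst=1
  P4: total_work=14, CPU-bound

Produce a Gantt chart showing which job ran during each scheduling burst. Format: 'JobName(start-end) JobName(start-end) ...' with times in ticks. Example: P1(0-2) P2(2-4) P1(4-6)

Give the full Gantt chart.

t=0-1: P1@Q0 runs 1, rem=14, I/O yield, promote→Q0. Q0=[P2,P3,P4,P1] Q1=[] Q2=[]
t=1-4: P2@Q0 runs 3, rem=3, quantum used, demote→Q1. Q0=[P3,P4,P1] Q1=[P2] Q2=[]
t=4-5: P3@Q0 runs 1, rem=8, I/O yield, promote→Q0. Q0=[P4,P1,P3] Q1=[P2] Q2=[]
t=5-8: P4@Q0 runs 3, rem=11, quantum used, demote→Q1. Q0=[P1,P3] Q1=[P2,P4] Q2=[]
t=8-9: P1@Q0 runs 1, rem=13, I/O yield, promote→Q0. Q0=[P3,P1] Q1=[P2,P4] Q2=[]
t=9-10: P3@Q0 runs 1, rem=7, I/O yield, promote→Q0. Q0=[P1,P3] Q1=[P2,P4] Q2=[]
t=10-11: P1@Q0 runs 1, rem=12, I/O yield, promote→Q0. Q0=[P3,P1] Q1=[P2,P4] Q2=[]
t=11-12: P3@Q0 runs 1, rem=6, I/O yield, promote→Q0. Q0=[P1,P3] Q1=[P2,P4] Q2=[]
t=12-13: P1@Q0 runs 1, rem=11, I/O yield, promote→Q0. Q0=[P3,P1] Q1=[P2,P4] Q2=[]
t=13-14: P3@Q0 runs 1, rem=5, I/O yield, promote→Q0. Q0=[P1,P3] Q1=[P2,P4] Q2=[]
t=14-15: P1@Q0 runs 1, rem=10, I/O yield, promote→Q0. Q0=[P3,P1] Q1=[P2,P4] Q2=[]
t=15-16: P3@Q0 runs 1, rem=4, I/O yield, promote→Q0. Q0=[P1,P3] Q1=[P2,P4] Q2=[]
t=16-17: P1@Q0 runs 1, rem=9, I/O yield, promote→Q0. Q0=[P3,P1] Q1=[P2,P4] Q2=[]
t=17-18: P3@Q0 runs 1, rem=3, I/O yield, promote→Q0. Q0=[P1,P3] Q1=[P2,P4] Q2=[]
t=18-19: P1@Q0 runs 1, rem=8, I/O yield, promote→Q0. Q0=[P3,P1] Q1=[P2,P4] Q2=[]
t=19-20: P3@Q0 runs 1, rem=2, I/O yield, promote→Q0. Q0=[P1,P3] Q1=[P2,P4] Q2=[]
t=20-21: P1@Q0 runs 1, rem=7, I/O yield, promote→Q0. Q0=[P3,P1] Q1=[P2,P4] Q2=[]
t=21-22: P3@Q0 runs 1, rem=1, I/O yield, promote→Q0. Q0=[P1,P3] Q1=[P2,P4] Q2=[]
t=22-23: P1@Q0 runs 1, rem=6, I/O yield, promote→Q0. Q0=[P3,P1] Q1=[P2,P4] Q2=[]
t=23-24: P3@Q0 runs 1, rem=0, completes. Q0=[P1] Q1=[P2,P4] Q2=[]
t=24-25: P1@Q0 runs 1, rem=5, I/O yield, promote→Q0. Q0=[P1] Q1=[P2,P4] Q2=[]
t=25-26: P1@Q0 runs 1, rem=4, I/O yield, promote→Q0. Q0=[P1] Q1=[P2,P4] Q2=[]
t=26-27: P1@Q0 runs 1, rem=3, I/O yield, promote→Q0. Q0=[P1] Q1=[P2,P4] Q2=[]
t=27-28: P1@Q0 runs 1, rem=2, I/O yield, promote→Q0. Q0=[P1] Q1=[P2,P4] Q2=[]
t=28-29: P1@Q0 runs 1, rem=1, I/O yield, promote→Q0. Q0=[P1] Q1=[P2,P4] Q2=[]
t=29-30: P1@Q0 runs 1, rem=0, completes. Q0=[] Q1=[P2,P4] Q2=[]
t=30-33: P2@Q1 runs 3, rem=0, completes. Q0=[] Q1=[P4] Q2=[]
t=33-37: P4@Q1 runs 4, rem=7, quantum used, demote→Q2. Q0=[] Q1=[] Q2=[P4]
t=37-44: P4@Q2 runs 7, rem=0, completes. Q0=[] Q1=[] Q2=[]

Answer: P1(0-1) P2(1-4) P3(4-5) P4(5-8) P1(8-9) P3(9-10) P1(10-11) P3(11-12) P1(12-13) P3(13-14) P1(14-15) P3(15-16) P1(16-17) P3(17-18) P1(18-19) P3(19-20) P1(20-21) P3(21-22) P1(22-23) P3(23-24) P1(24-25) P1(25-26) P1(26-27) P1(27-28) P1(28-29) P1(29-30) P2(30-33) P4(33-37) P4(37-44)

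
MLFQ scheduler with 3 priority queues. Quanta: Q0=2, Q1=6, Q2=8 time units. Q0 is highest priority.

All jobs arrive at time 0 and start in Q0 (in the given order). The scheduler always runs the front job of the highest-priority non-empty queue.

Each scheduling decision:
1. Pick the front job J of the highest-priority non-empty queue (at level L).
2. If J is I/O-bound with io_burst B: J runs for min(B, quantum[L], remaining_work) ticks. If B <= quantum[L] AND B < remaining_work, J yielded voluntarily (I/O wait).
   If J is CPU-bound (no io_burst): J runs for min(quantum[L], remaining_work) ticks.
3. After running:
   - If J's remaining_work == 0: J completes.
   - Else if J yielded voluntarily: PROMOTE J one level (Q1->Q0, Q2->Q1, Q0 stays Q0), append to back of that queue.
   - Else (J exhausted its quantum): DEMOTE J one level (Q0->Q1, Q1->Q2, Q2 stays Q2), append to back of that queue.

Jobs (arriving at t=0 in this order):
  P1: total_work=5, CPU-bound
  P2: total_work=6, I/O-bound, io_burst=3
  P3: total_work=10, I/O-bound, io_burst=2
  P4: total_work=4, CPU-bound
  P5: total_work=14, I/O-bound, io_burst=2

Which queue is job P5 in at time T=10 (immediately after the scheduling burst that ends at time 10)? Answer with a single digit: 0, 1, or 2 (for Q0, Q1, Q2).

t=0-2: P1@Q0 runs 2, rem=3, quantum used, demote→Q1. Q0=[P2,P3,P4,P5] Q1=[P1] Q2=[]
t=2-4: P2@Q0 runs 2, rem=4, quantum used, demote→Q1. Q0=[P3,P4,P5] Q1=[P1,P2] Q2=[]
t=4-6: P3@Q0 runs 2, rem=8, I/O yield, promote→Q0. Q0=[P4,P5,P3] Q1=[P1,P2] Q2=[]
t=6-8: P4@Q0 runs 2, rem=2, quantum used, demote→Q1. Q0=[P5,P3] Q1=[P1,P2,P4] Q2=[]
t=8-10: P5@Q0 runs 2, rem=12, I/O yield, promote→Q0. Q0=[P3,P5] Q1=[P1,P2,P4] Q2=[]
t=10-12: P3@Q0 runs 2, rem=6, I/O yield, promote→Q0. Q0=[P5,P3] Q1=[P1,P2,P4] Q2=[]
t=12-14: P5@Q0 runs 2, rem=10, I/O yield, promote→Q0. Q0=[P3,P5] Q1=[P1,P2,P4] Q2=[]
t=14-16: P3@Q0 runs 2, rem=4, I/O yield, promote→Q0. Q0=[P5,P3] Q1=[P1,P2,P4] Q2=[]
t=16-18: P5@Q0 runs 2, rem=8, I/O yield, promote→Q0. Q0=[P3,P5] Q1=[P1,P2,P4] Q2=[]
t=18-20: P3@Q0 runs 2, rem=2, I/O yield, promote→Q0. Q0=[P5,P3] Q1=[P1,P2,P4] Q2=[]
t=20-22: P5@Q0 runs 2, rem=6, I/O yield, promote→Q0. Q0=[P3,P5] Q1=[P1,P2,P4] Q2=[]
t=22-24: P3@Q0 runs 2, rem=0, completes. Q0=[P5] Q1=[P1,P2,P4] Q2=[]
t=24-26: P5@Q0 runs 2, rem=4, I/O yield, promote→Q0. Q0=[P5] Q1=[P1,P2,P4] Q2=[]
t=26-28: P5@Q0 runs 2, rem=2, I/O yield, promote→Q0. Q0=[P5] Q1=[P1,P2,P4] Q2=[]
t=28-30: P5@Q0 runs 2, rem=0, completes. Q0=[] Q1=[P1,P2,P4] Q2=[]
t=30-33: P1@Q1 runs 3, rem=0, completes. Q0=[] Q1=[P2,P4] Q2=[]
t=33-36: P2@Q1 runs 3, rem=1, I/O yield, promote→Q0. Q0=[P2] Q1=[P4] Q2=[]
t=36-37: P2@Q0 runs 1, rem=0, completes. Q0=[] Q1=[P4] Q2=[]
t=37-39: P4@Q1 runs 2, rem=0, completes. Q0=[] Q1=[] Q2=[]

Answer: 0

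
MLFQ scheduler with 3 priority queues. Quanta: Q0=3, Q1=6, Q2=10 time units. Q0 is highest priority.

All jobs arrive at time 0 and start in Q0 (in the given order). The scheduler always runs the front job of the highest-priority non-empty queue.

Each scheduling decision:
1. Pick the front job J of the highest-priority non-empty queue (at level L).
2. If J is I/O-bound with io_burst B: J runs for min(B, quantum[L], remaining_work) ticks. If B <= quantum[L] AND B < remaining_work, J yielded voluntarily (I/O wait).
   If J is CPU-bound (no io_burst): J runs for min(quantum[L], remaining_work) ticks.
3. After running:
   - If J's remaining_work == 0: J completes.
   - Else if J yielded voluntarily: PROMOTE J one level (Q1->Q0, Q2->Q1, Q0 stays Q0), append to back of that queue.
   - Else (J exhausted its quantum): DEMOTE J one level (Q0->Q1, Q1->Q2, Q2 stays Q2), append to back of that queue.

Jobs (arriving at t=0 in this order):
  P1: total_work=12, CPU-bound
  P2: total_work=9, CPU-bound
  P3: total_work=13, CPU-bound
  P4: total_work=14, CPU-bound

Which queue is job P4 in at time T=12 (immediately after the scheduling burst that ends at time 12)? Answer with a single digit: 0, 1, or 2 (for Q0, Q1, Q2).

t=0-3: P1@Q0 runs 3, rem=9, quantum used, demote→Q1. Q0=[P2,P3,P4] Q1=[P1] Q2=[]
t=3-6: P2@Q0 runs 3, rem=6, quantum used, demote→Q1. Q0=[P3,P4] Q1=[P1,P2] Q2=[]
t=6-9: P3@Q0 runs 3, rem=10, quantum used, demote→Q1. Q0=[P4] Q1=[P1,P2,P3] Q2=[]
t=9-12: P4@Q0 runs 3, rem=11, quantum used, demote→Q1. Q0=[] Q1=[P1,P2,P3,P4] Q2=[]
t=12-18: P1@Q1 runs 6, rem=3, quantum used, demote→Q2. Q0=[] Q1=[P2,P3,P4] Q2=[P1]
t=18-24: P2@Q1 runs 6, rem=0, completes. Q0=[] Q1=[P3,P4] Q2=[P1]
t=24-30: P3@Q1 runs 6, rem=4, quantum used, demote→Q2. Q0=[] Q1=[P4] Q2=[P1,P3]
t=30-36: P4@Q1 runs 6, rem=5, quantum used, demote→Q2. Q0=[] Q1=[] Q2=[P1,P3,P4]
t=36-39: P1@Q2 runs 3, rem=0, completes. Q0=[] Q1=[] Q2=[P3,P4]
t=39-43: P3@Q2 runs 4, rem=0, completes. Q0=[] Q1=[] Q2=[P4]
t=43-48: P4@Q2 runs 5, rem=0, completes. Q0=[] Q1=[] Q2=[]

Answer: 1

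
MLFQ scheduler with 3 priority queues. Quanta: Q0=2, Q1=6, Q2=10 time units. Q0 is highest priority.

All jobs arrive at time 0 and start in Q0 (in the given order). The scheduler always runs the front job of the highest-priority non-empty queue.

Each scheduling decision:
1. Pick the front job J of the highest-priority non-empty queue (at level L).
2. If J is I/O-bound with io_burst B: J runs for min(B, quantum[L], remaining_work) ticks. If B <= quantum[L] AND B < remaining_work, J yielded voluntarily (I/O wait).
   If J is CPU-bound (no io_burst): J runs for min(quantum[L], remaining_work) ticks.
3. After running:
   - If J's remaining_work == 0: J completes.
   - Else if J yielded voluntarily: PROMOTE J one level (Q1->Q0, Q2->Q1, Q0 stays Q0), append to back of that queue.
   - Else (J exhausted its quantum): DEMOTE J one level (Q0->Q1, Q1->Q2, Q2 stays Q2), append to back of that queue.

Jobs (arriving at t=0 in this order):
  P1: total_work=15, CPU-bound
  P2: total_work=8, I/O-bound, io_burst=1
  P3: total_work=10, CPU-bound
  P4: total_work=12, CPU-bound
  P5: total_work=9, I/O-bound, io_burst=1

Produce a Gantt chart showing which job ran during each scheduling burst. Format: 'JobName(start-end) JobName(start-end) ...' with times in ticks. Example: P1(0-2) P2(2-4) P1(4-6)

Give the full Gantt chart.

t=0-2: P1@Q0 runs 2, rem=13, quantum used, demote→Q1. Q0=[P2,P3,P4,P5] Q1=[P1] Q2=[]
t=2-3: P2@Q0 runs 1, rem=7, I/O yield, promote→Q0. Q0=[P3,P4,P5,P2] Q1=[P1] Q2=[]
t=3-5: P3@Q0 runs 2, rem=8, quantum used, demote→Q1. Q0=[P4,P5,P2] Q1=[P1,P3] Q2=[]
t=5-7: P4@Q0 runs 2, rem=10, quantum used, demote→Q1. Q0=[P5,P2] Q1=[P1,P3,P4] Q2=[]
t=7-8: P5@Q0 runs 1, rem=8, I/O yield, promote→Q0. Q0=[P2,P5] Q1=[P1,P3,P4] Q2=[]
t=8-9: P2@Q0 runs 1, rem=6, I/O yield, promote→Q0. Q0=[P5,P2] Q1=[P1,P3,P4] Q2=[]
t=9-10: P5@Q0 runs 1, rem=7, I/O yield, promote→Q0. Q0=[P2,P5] Q1=[P1,P3,P4] Q2=[]
t=10-11: P2@Q0 runs 1, rem=5, I/O yield, promote→Q0. Q0=[P5,P2] Q1=[P1,P3,P4] Q2=[]
t=11-12: P5@Q0 runs 1, rem=6, I/O yield, promote→Q0. Q0=[P2,P5] Q1=[P1,P3,P4] Q2=[]
t=12-13: P2@Q0 runs 1, rem=4, I/O yield, promote→Q0. Q0=[P5,P2] Q1=[P1,P3,P4] Q2=[]
t=13-14: P5@Q0 runs 1, rem=5, I/O yield, promote→Q0. Q0=[P2,P5] Q1=[P1,P3,P4] Q2=[]
t=14-15: P2@Q0 runs 1, rem=3, I/O yield, promote→Q0. Q0=[P5,P2] Q1=[P1,P3,P4] Q2=[]
t=15-16: P5@Q0 runs 1, rem=4, I/O yield, promote→Q0. Q0=[P2,P5] Q1=[P1,P3,P4] Q2=[]
t=16-17: P2@Q0 runs 1, rem=2, I/O yield, promote→Q0. Q0=[P5,P2] Q1=[P1,P3,P4] Q2=[]
t=17-18: P5@Q0 runs 1, rem=3, I/O yield, promote→Q0. Q0=[P2,P5] Q1=[P1,P3,P4] Q2=[]
t=18-19: P2@Q0 runs 1, rem=1, I/O yield, promote→Q0. Q0=[P5,P2] Q1=[P1,P3,P4] Q2=[]
t=19-20: P5@Q0 runs 1, rem=2, I/O yield, promote→Q0. Q0=[P2,P5] Q1=[P1,P3,P4] Q2=[]
t=20-21: P2@Q0 runs 1, rem=0, completes. Q0=[P5] Q1=[P1,P3,P4] Q2=[]
t=21-22: P5@Q0 runs 1, rem=1, I/O yield, promote→Q0. Q0=[P5] Q1=[P1,P3,P4] Q2=[]
t=22-23: P5@Q0 runs 1, rem=0, completes. Q0=[] Q1=[P1,P3,P4] Q2=[]
t=23-29: P1@Q1 runs 6, rem=7, quantum used, demote→Q2. Q0=[] Q1=[P3,P4] Q2=[P1]
t=29-35: P3@Q1 runs 6, rem=2, quantum used, demote→Q2. Q0=[] Q1=[P4] Q2=[P1,P3]
t=35-41: P4@Q1 runs 6, rem=4, quantum used, demote→Q2. Q0=[] Q1=[] Q2=[P1,P3,P4]
t=41-48: P1@Q2 runs 7, rem=0, completes. Q0=[] Q1=[] Q2=[P3,P4]
t=48-50: P3@Q2 runs 2, rem=0, completes. Q0=[] Q1=[] Q2=[P4]
t=50-54: P4@Q2 runs 4, rem=0, completes. Q0=[] Q1=[] Q2=[]

Answer: P1(0-2) P2(2-3) P3(3-5) P4(5-7) P5(7-8) P2(8-9) P5(9-10) P2(10-11) P5(11-12) P2(12-13) P5(13-14) P2(14-15) P5(15-16) P2(16-17) P5(17-18) P2(18-19) P5(19-20) P2(20-21) P5(21-22) P5(22-23) P1(23-29) P3(29-35) P4(35-41) P1(41-48) P3(48-50) P4(50-54)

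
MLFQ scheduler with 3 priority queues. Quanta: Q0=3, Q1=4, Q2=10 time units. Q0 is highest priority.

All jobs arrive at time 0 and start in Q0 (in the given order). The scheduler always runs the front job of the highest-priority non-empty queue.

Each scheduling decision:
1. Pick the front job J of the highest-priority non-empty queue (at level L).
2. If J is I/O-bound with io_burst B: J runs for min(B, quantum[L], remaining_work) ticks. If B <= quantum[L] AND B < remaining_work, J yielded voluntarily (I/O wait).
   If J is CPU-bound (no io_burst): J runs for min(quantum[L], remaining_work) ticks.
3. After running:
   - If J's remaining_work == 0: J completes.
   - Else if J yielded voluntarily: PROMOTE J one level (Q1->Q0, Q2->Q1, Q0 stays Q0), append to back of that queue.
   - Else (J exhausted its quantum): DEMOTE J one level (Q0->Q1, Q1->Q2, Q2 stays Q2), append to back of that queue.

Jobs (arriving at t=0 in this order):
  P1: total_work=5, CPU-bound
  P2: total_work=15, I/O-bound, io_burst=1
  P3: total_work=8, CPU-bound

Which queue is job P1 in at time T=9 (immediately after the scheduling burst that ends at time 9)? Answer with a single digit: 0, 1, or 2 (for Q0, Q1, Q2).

t=0-3: P1@Q0 runs 3, rem=2, quantum used, demote→Q1. Q0=[P2,P3] Q1=[P1] Q2=[]
t=3-4: P2@Q0 runs 1, rem=14, I/O yield, promote→Q0. Q0=[P3,P2] Q1=[P1] Q2=[]
t=4-7: P3@Q0 runs 3, rem=5, quantum used, demote→Q1. Q0=[P2] Q1=[P1,P3] Q2=[]
t=7-8: P2@Q0 runs 1, rem=13, I/O yield, promote→Q0. Q0=[P2] Q1=[P1,P3] Q2=[]
t=8-9: P2@Q0 runs 1, rem=12, I/O yield, promote→Q0. Q0=[P2] Q1=[P1,P3] Q2=[]
t=9-10: P2@Q0 runs 1, rem=11, I/O yield, promote→Q0. Q0=[P2] Q1=[P1,P3] Q2=[]
t=10-11: P2@Q0 runs 1, rem=10, I/O yield, promote→Q0. Q0=[P2] Q1=[P1,P3] Q2=[]
t=11-12: P2@Q0 runs 1, rem=9, I/O yield, promote→Q0. Q0=[P2] Q1=[P1,P3] Q2=[]
t=12-13: P2@Q0 runs 1, rem=8, I/O yield, promote→Q0. Q0=[P2] Q1=[P1,P3] Q2=[]
t=13-14: P2@Q0 runs 1, rem=7, I/O yield, promote→Q0. Q0=[P2] Q1=[P1,P3] Q2=[]
t=14-15: P2@Q0 runs 1, rem=6, I/O yield, promote→Q0. Q0=[P2] Q1=[P1,P3] Q2=[]
t=15-16: P2@Q0 runs 1, rem=5, I/O yield, promote→Q0. Q0=[P2] Q1=[P1,P3] Q2=[]
t=16-17: P2@Q0 runs 1, rem=4, I/O yield, promote→Q0. Q0=[P2] Q1=[P1,P3] Q2=[]
t=17-18: P2@Q0 runs 1, rem=3, I/O yield, promote→Q0. Q0=[P2] Q1=[P1,P3] Q2=[]
t=18-19: P2@Q0 runs 1, rem=2, I/O yield, promote→Q0. Q0=[P2] Q1=[P1,P3] Q2=[]
t=19-20: P2@Q0 runs 1, rem=1, I/O yield, promote→Q0. Q0=[P2] Q1=[P1,P3] Q2=[]
t=20-21: P2@Q0 runs 1, rem=0, completes. Q0=[] Q1=[P1,P3] Q2=[]
t=21-23: P1@Q1 runs 2, rem=0, completes. Q0=[] Q1=[P3] Q2=[]
t=23-27: P3@Q1 runs 4, rem=1, quantum used, demote→Q2. Q0=[] Q1=[] Q2=[P3]
t=27-28: P3@Q2 runs 1, rem=0, completes. Q0=[] Q1=[] Q2=[]

Answer: 1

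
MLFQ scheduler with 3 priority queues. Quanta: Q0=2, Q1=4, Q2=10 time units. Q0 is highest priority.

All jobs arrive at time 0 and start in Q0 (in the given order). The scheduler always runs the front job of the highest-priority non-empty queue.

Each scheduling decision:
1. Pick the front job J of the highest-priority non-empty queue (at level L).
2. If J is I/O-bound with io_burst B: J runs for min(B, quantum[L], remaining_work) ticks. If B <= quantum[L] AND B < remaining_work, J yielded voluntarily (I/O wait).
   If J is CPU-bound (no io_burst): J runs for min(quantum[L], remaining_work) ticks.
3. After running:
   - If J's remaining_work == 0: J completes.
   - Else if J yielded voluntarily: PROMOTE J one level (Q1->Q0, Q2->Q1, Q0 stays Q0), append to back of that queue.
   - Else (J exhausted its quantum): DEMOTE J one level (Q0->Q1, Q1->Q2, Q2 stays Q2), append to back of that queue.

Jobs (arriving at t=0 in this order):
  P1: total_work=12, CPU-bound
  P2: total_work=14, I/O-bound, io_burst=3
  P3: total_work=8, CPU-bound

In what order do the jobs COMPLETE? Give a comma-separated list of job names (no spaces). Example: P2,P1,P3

t=0-2: P1@Q0 runs 2, rem=10, quantum used, demote→Q1. Q0=[P2,P3] Q1=[P1] Q2=[]
t=2-4: P2@Q0 runs 2, rem=12, quantum used, demote→Q1. Q0=[P3] Q1=[P1,P2] Q2=[]
t=4-6: P3@Q0 runs 2, rem=6, quantum used, demote→Q1. Q0=[] Q1=[P1,P2,P3] Q2=[]
t=6-10: P1@Q1 runs 4, rem=6, quantum used, demote→Q2. Q0=[] Q1=[P2,P3] Q2=[P1]
t=10-13: P2@Q1 runs 3, rem=9, I/O yield, promote→Q0. Q0=[P2] Q1=[P3] Q2=[P1]
t=13-15: P2@Q0 runs 2, rem=7, quantum used, demote→Q1. Q0=[] Q1=[P3,P2] Q2=[P1]
t=15-19: P3@Q1 runs 4, rem=2, quantum used, demote→Q2. Q0=[] Q1=[P2] Q2=[P1,P3]
t=19-22: P2@Q1 runs 3, rem=4, I/O yield, promote→Q0. Q0=[P2] Q1=[] Q2=[P1,P3]
t=22-24: P2@Q0 runs 2, rem=2, quantum used, demote→Q1. Q0=[] Q1=[P2] Q2=[P1,P3]
t=24-26: P2@Q1 runs 2, rem=0, completes. Q0=[] Q1=[] Q2=[P1,P3]
t=26-32: P1@Q2 runs 6, rem=0, completes. Q0=[] Q1=[] Q2=[P3]
t=32-34: P3@Q2 runs 2, rem=0, completes. Q0=[] Q1=[] Q2=[]

Answer: P2,P1,P3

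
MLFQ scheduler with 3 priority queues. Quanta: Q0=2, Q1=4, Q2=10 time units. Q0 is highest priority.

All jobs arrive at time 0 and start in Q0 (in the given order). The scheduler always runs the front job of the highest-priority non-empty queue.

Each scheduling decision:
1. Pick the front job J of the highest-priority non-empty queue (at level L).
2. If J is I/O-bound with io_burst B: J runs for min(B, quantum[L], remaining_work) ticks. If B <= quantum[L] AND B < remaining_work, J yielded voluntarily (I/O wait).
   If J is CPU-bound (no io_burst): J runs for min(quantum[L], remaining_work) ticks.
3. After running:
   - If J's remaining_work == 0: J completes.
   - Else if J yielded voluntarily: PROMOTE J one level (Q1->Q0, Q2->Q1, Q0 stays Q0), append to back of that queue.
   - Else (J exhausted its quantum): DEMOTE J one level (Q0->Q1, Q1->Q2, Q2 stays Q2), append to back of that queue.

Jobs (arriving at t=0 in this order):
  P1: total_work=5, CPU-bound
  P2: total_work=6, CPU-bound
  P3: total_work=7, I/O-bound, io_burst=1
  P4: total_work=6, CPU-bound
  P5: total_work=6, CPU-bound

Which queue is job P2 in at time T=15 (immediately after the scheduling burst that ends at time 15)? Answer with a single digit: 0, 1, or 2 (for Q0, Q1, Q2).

Answer: 1

Derivation:
t=0-2: P1@Q0 runs 2, rem=3, quantum used, demote→Q1. Q0=[P2,P3,P4,P5] Q1=[P1] Q2=[]
t=2-4: P2@Q0 runs 2, rem=4, quantum used, demote→Q1. Q0=[P3,P4,P5] Q1=[P1,P2] Q2=[]
t=4-5: P3@Q0 runs 1, rem=6, I/O yield, promote→Q0. Q0=[P4,P5,P3] Q1=[P1,P2] Q2=[]
t=5-7: P4@Q0 runs 2, rem=4, quantum used, demote→Q1. Q0=[P5,P3] Q1=[P1,P2,P4] Q2=[]
t=7-9: P5@Q0 runs 2, rem=4, quantum used, demote→Q1. Q0=[P3] Q1=[P1,P2,P4,P5] Q2=[]
t=9-10: P3@Q0 runs 1, rem=5, I/O yield, promote→Q0. Q0=[P3] Q1=[P1,P2,P4,P5] Q2=[]
t=10-11: P3@Q0 runs 1, rem=4, I/O yield, promote→Q0. Q0=[P3] Q1=[P1,P2,P4,P5] Q2=[]
t=11-12: P3@Q0 runs 1, rem=3, I/O yield, promote→Q0. Q0=[P3] Q1=[P1,P2,P4,P5] Q2=[]
t=12-13: P3@Q0 runs 1, rem=2, I/O yield, promote→Q0. Q0=[P3] Q1=[P1,P2,P4,P5] Q2=[]
t=13-14: P3@Q0 runs 1, rem=1, I/O yield, promote→Q0. Q0=[P3] Q1=[P1,P2,P4,P5] Q2=[]
t=14-15: P3@Q0 runs 1, rem=0, completes. Q0=[] Q1=[P1,P2,P4,P5] Q2=[]
t=15-18: P1@Q1 runs 3, rem=0, completes. Q0=[] Q1=[P2,P4,P5] Q2=[]
t=18-22: P2@Q1 runs 4, rem=0, completes. Q0=[] Q1=[P4,P5] Q2=[]
t=22-26: P4@Q1 runs 4, rem=0, completes. Q0=[] Q1=[P5] Q2=[]
t=26-30: P5@Q1 runs 4, rem=0, completes. Q0=[] Q1=[] Q2=[]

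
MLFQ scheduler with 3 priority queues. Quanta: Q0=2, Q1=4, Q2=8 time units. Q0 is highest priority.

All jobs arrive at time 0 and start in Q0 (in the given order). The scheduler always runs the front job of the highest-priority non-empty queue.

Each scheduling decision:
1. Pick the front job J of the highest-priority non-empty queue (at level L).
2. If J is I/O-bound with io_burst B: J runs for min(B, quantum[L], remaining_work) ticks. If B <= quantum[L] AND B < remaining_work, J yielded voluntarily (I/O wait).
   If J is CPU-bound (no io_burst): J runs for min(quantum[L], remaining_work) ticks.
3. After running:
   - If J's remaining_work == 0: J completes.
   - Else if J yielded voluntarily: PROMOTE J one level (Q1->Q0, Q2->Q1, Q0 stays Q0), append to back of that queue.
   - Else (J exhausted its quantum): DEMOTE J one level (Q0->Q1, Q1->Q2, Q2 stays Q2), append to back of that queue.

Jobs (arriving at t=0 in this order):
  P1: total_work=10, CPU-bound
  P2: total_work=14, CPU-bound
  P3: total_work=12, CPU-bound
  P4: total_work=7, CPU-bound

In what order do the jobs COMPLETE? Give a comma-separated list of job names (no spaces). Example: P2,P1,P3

t=0-2: P1@Q0 runs 2, rem=8, quantum used, demote→Q1. Q0=[P2,P3,P4] Q1=[P1] Q2=[]
t=2-4: P2@Q0 runs 2, rem=12, quantum used, demote→Q1. Q0=[P3,P4] Q1=[P1,P2] Q2=[]
t=4-6: P3@Q0 runs 2, rem=10, quantum used, demote→Q1. Q0=[P4] Q1=[P1,P2,P3] Q2=[]
t=6-8: P4@Q0 runs 2, rem=5, quantum used, demote→Q1. Q0=[] Q1=[P1,P2,P3,P4] Q2=[]
t=8-12: P1@Q1 runs 4, rem=4, quantum used, demote→Q2. Q0=[] Q1=[P2,P3,P4] Q2=[P1]
t=12-16: P2@Q1 runs 4, rem=8, quantum used, demote→Q2. Q0=[] Q1=[P3,P4] Q2=[P1,P2]
t=16-20: P3@Q1 runs 4, rem=6, quantum used, demote→Q2. Q0=[] Q1=[P4] Q2=[P1,P2,P3]
t=20-24: P4@Q1 runs 4, rem=1, quantum used, demote→Q2. Q0=[] Q1=[] Q2=[P1,P2,P3,P4]
t=24-28: P1@Q2 runs 4, rem=0, completes. Q0=[] Q1=[] Q2=[P2,P3,P4]
t=28-36: P2@Q2 runs 8, rem=0, completes. Q0=[] Q1=[] Q2=[P3,P4]
t=36-42: P3@Q2 runs 6, rem=0, completes. Q0=[] Q1=[] Q2=[P4]
t=42-43: P4@Q2 runs 1, rem=0, completes. Q0=[] Q1=[] Q2=[]

Answer: P1,P2,P3,P4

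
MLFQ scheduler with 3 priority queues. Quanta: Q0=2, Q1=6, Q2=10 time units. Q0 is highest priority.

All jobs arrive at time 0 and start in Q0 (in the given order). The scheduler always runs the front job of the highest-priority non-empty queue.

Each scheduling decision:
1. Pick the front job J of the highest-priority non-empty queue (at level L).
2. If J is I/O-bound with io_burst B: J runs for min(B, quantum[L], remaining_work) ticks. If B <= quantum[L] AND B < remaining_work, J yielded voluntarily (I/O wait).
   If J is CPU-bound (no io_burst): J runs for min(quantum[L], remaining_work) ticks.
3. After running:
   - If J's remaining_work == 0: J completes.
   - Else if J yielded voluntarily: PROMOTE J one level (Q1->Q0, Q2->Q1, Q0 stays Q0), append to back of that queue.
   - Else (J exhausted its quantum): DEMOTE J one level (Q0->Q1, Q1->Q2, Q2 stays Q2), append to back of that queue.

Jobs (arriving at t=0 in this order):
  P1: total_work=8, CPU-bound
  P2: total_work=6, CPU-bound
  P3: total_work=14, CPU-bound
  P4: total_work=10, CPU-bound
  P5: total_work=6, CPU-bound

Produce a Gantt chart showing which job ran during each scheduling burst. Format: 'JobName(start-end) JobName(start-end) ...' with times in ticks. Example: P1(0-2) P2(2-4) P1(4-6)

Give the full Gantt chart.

Answer: P1(0-2) P2(2-4) P3(4-6) P4(6-8) P5(8-10) P1(10-16) P2(16-20) P3(20-26) P4(26-32) P5(32-36) P3(36-42) P4(42-44)

Derivation:
t=0-2: P1@Q0 runs 2, rem=6, quantum used, demote→Q1. Q0=[P2,P3,P4,P5] Q1=[P1] Q2=[]
t=2-4: P2@Q0 runs 2, rem=4, quantum used, demote→Q1. Q0=[P3,P4,P5] Q1=[P1,P2] Q2=[]
t=4-6: P3@Q0 runs 2, rem=12, quantum used, demote→Q1. Q0=[P4,P5] Q1=[P1,P2,P3] Q2=[]
t=6-8: P4@Q0 runs 2, rem=8, quantum used, demote→Q1. Q0=[P5] Q1=[P1,P2,P3,P4] Q2=[]
t=8-10: P5@Q0 runs 2, rem=4, quantum used, demote→Q1. Q0=[] Q1=[P1,P2,P3,P4,P5] Q2=[]
t=10-16: P1@Q1 runs 6, rem=0, completes. Q0=[] Q1=[P2,P3,P4,P5] Q2=[]
t=16-20: P2@Q1 runs 4, rem=0, completes. Q0=[] Q1=[P3,P4,P5] Q2=[]
t=20-26: P3@Q1 runs 6, rem=6, quantum used, demote→Q2. Q0=[] Q1=[P4,P5] Q2=[P3]
t=26-32: P4@Q1 runs 6, rem=2, quantum used, demote→Q2. Q0=[] Q1=[P5] Q2=[P3,P4]
t=32-36: P5@Q1 runs 4, rem=0, completes. Q0=[] Q1=[] Q2=[P3,P4]
t=36-42: P3@Q2 runs 6, rem=0, completes. Q0=[] Q1=[] Q2=[P4]
t=42-44: P4@Q2 runs 2, rem=0, completes. Q0=[] Q1=[] Q2=[]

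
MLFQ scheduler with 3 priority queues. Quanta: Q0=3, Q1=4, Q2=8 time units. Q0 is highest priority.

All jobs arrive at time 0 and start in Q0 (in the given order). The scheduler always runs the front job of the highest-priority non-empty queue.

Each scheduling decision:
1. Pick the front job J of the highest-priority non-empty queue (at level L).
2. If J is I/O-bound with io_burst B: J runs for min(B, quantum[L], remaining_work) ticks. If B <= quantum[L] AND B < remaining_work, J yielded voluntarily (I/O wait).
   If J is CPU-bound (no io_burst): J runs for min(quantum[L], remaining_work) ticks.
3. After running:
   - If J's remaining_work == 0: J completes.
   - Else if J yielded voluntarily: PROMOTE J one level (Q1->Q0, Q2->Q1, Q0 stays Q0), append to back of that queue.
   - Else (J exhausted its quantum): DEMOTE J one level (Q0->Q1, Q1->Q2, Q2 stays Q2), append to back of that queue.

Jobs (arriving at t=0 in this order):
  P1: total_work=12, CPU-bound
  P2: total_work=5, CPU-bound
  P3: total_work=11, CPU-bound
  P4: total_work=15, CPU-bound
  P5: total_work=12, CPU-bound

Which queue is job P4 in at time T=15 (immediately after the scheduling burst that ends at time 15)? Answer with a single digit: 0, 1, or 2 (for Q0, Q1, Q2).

t=0-3: P1@Q0 runs 3, rem=9, quantum used, demote→Q1. Q0=[P2,P3,P4,P5] Q1=[P1] Q2=[]
t=3-6: P2@Q0 runs 3, rem=2, quantum used, demote→Q1. Q0=[P3,P4,P5] Q1=[P1,P2] Q2=[]
t=6-9: P3@Q0 runs 3, rem=8, quantum used, demote→Q1. Q0=[P4,P5] Q1=[P1,P2,P3] Q2=[]
t=9-12: P4@Q0 runs 3, rem=12, quantum used, demote→Q1. Q0=[P5] Q1=[P1,P2,P3,P4] Q2=[]
t=12-15: P5@Q0 runs 3, rem=9, quantum used, demote→Q1. Q0=[] Q1=[P1,P2,P3,P4,P5] Q2=[]
t=15-19: P1@Q1 runs 4, rem=5, quantum used, demote→Q2. Q0=[] Q1=[P2,P3,P4,P5] Q2=[P1]
t=19-21: P2@Q1 runs 2, rem=0, completes. Q0=[] Q1=[P3,P4,P5] Q2=[P1]
t=21-25: P3@Q1 runs 4, rem=4, quantum used, demote→Q2. Q0=[] Q1=[P4,P5] Q2=[P1,P3]
t=25-29: P4@Q1 runs 4, rem=8, quantum used, demote→Q2. Q0=[] Q1=[P5] Q2=[P1,P3,P4]
t=29-33: P5@Q1 runs 4, rem=5, quantum used, demote→Q2. Q0=[] Q1=[] Q2=[P1,P3,P4,P5]
t=33-38: P1@Q2 runs 5, rem=0, completes. Q0=[] Q1=[] Q2=[P3,P4,P5]
t=38-42: P3@Q2 runs 4, rem=0, completes. Q0=[] Q1=[] Q2=[P4,P5]
t=42-50: P4@Q2 runs 8, rem=0, completes. Q0=[] Q1=[] Q2=[P5]
t=50-55: P5@Q2 runs 5, rem=0, completes. Q0=[] Q1=[] Q2=[]

Answer: 1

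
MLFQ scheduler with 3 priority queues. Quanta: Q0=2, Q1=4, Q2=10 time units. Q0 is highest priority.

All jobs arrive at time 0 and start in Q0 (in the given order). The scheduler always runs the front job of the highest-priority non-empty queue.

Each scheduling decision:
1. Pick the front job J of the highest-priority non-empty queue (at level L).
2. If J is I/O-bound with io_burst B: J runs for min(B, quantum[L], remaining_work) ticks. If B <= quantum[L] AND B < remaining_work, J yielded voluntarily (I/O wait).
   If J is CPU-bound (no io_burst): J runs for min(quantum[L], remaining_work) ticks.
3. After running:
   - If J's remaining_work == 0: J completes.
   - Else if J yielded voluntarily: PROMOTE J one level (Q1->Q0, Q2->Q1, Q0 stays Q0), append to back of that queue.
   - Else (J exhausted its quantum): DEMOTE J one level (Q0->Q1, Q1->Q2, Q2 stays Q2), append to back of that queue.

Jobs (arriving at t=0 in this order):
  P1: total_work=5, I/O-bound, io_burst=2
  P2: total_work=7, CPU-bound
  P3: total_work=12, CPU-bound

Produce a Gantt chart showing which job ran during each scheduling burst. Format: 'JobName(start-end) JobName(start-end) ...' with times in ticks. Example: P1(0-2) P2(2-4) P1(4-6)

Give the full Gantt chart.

Answer: P1(0-2) P2(2-4) P3(4-6) P1(6-8) P1(8-9) P2(9-13) P3(13-17) P2(17-18) P3(18-24)

Derivation:
t=0-2: P1@Q0 runs 2, rem=3, I/O yield, promote→Q0. Q0=[P2,P3,P1] Q1=[] Q2=[]
t=2-4: P2@Q0 runs 2, rem=5, quantum used, demote→Q1. Q0=[P3,P1] Q1=[P2] Q2=[]
t=4-6: P3@Q0 runs 2, rem=10, quantum used, demote→Q1. Q0=[P1] Q1=[P2,P3] Q2=[]
t=6-8: P1@Q0 runs 2, rem=1, I/O yield, promote→Q0. Q0=[P1] Q1=[P2,P3] Q2=[]
t=8-9: P1@Q0 runs 1, rem=0, completes. Q0=[] Q1=[P2,P3] Q2=[]
t=9-13: P2@Q1 runs 4, rem=1, quantum used, demote→Q2. Q0=[] Q1=[P3] Q2=[P2]
t=13-17: P3@Q1 runs 4, rem=6, quantum used, demote→Q2. Q0=[] Q1=[] Q2=[P2,P3]
t=17-18: P2@Q2 runs 1, rem=0, completes. Q0=[] Q1=[] Q2=[P3]
t=18-24: P3@Q2 runs 6, rem=0, completes. Q0=[] Q1=[] Q2=[]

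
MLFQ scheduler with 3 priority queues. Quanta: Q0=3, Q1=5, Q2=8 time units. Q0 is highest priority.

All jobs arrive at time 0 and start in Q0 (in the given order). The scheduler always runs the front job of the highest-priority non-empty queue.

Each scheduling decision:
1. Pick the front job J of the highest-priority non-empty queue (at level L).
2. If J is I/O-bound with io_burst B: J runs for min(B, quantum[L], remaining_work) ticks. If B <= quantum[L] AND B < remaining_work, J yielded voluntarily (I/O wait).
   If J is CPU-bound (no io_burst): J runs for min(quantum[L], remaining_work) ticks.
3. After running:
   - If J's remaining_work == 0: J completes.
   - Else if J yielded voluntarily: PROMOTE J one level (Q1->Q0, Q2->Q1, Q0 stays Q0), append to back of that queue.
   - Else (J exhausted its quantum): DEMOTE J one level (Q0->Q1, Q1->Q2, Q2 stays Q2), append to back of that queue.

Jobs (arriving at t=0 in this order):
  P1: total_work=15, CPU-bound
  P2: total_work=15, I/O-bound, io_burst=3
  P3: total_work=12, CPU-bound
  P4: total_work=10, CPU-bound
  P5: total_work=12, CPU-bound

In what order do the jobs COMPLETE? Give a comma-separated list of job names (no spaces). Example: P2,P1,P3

t=0-3: P1@Q0 runs 3, rem=12, quantum used, demote→Q1. Q0=[P2,P3,P4,P5] Q1=[P1] Q2=[]
t=3-6: P2@Q0 runs 3, rem=12, I/O yield, promote→Q0. Q0=[P3,P4,P5,P2] Q1=[P1] Q2=[]
t=6-9: P3@Q0 runs 3, rem=9, quantum used, demote→Q1. Q0=[P4,P5,P2] Q1=[P1,P3] Q2=[]
t=9-12: P4@Q0 runs 3, rem=7, quantum used, demote→Q1. Q0=[P5,P2] Q1=[P1,P3,P4] Q2=[]
t=12-15: P5@Q0 runs 3, rem=9, quantum used, demote→Q1. Q0=[P2] Q1=[P1,P3,P4,P5] Q2=[]
t=15-18: P2@Q0 runs 3, rem=9, I/O yield, promote→Q0. Q0=[P2] Q1=[P1,P3,P4,P5] Q2=[]
t=18-21: P2@Q0 runs 3, rem=6, I/O yield, promote→Q0. Q0=[P2] Q1=[P1,P3,P4,P5] Q2=[]
t=21-24: P2@Q0 runs 3, rem=3, I/O yield, promote→Q0. Q0=[P2] Q1=[P1,P3,P4,P5] Q2=[]
t=24-27: P2@Q0 runs 3, rem=0, completes. Q0=[] Q1=[P1,P3,P4,P5] Q2=[]
t=27-32: P1@Q1 runs 5, rem=7, quantum used, demote→Q2. Q0=[] Q1=[P3,P4,P5] Q2=[P1]
t=32-37: P3@Q1 runs 5, rem=4, quantum used, demote→Q2. Q0=[] Q1=[P4,P5] Q2=[P1,P3]
t=37-42: P4@Q1 runs 5, rem=2, quantum used, demote→Q2. Q0=[] Q1=[P5] Q2=[P1,P3,P4]
t=42-47: P5@Q1 runs 5, rem=4, quantum used, demote→Q2. Q0=[] Q1=[] Q2=[P1,P3,P4,P5]
t=47-54: P1@Q2 runs 7, rem=0, completes. Q0=[] Q1=[] Q2=[P3,P4,P5]
t=54-58: P3@Q2 runs 4, rem=0, completes. Q0=[] Q1=[] Q2=[P4,P5]
t=58-60: P4@Q2 runs 2, rem=0, completes. Q0=[] Q1=[] Q2=[P5]
t=60-64: P5@Q2 runs 4, rem=0, completes. Q0=[] Q1=[] Q2=[]

Answer: P2,P1,P3,P4,P5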